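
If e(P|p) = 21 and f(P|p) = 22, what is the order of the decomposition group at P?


|D_P| = e * f
= 21 * 22
= 462

462


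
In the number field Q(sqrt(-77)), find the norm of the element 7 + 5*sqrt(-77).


N(a + b*sqrt(d)) = a^2 - d*b^2
= (7)^2 - (-77)*(5)^2
= 49 + 1925
= 1974

1974


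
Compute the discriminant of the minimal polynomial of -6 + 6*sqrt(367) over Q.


The element -6 + 6*sqrt(367) has minimal polynomial:
x^2 + 12*x - 13176
Discriminant = (12)^2 - 4*(-13176)
= 144 + 52704
= 52848

52848


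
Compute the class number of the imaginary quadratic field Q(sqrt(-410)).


K = Q(sqrt(-410)). d mod 4 = 2, so D = disc(K) = 4d = -1640
h(K) equals the number of primitive reduced positive-definite forms (a, b, c) = a*x^2 + b*x*y + c*y^2 with b^2 - 4ac = D,
where reduced means |b| <= a <= c, with b >= 0 whenever |b| = a or a = c, and primitive means gcd(a, b, c) = 1.
Reduced forces 3a^2 <= |D| = 1640, so 1 <= a <= 23; b must have the parity of D, and c = (b^2 - D)/(4a) must be an integer >= a.
Enumerate a = 1..23, b in [-a, a]:
  a=1: (1, 0, 410)  [1]
  a=2: (2, 0, 205)  [1]
  a=3: (3, -2, 137), (3, 2, 137)  [2]
  a=4: none
  a=5: (5, 0, 82)  [1]
  a=6: (6, -4, 69), (6, 4, 69)  [2]
  a=7..8: none
  a=9: (9, -4, 46), (9, 4, 46)  [2]
  a=10: (10, 0, 41)  [1]
  a=11..14: none
  a=15: (15, -10, 29), (15, 10, 29)  [2]
  a=16: none
  a=17: (17, -14, 27), (17, 14, 27)  [2]
  a=18: (18, -4, 23), (18, 4, 23)  [2]
  a=19..23: none
Total reduced forms: 1 + 1 + 2 + 1 + 2 + 2 + 1 + 2 + 2 + 2 = 16
h = 16

16


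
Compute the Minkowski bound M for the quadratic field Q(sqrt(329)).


d = 329, d mod 4 = 1, so disc(K) = d = 329; |disc(K)| = 329
Real quadratic field, so n = 2, s = r2 = 0, r1 = 2
M = (n!/n^n) * (4/pi)^s * sqrt(|disc(K)|) = (2!/2^2) * (4/pi)^0 * sqrt(329)
= 0.5 * 1.000000 * 18.138357
= 9.0692

9.0692


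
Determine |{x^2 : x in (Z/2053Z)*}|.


For prime p, the number of non-zero quadratic residues is (p-1)/2.
= (2053-1)/2
= 1026

1026


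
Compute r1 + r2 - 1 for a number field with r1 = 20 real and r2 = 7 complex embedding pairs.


By Dirichlet's unit theorem:
rank = r1 + r2 - 1
= 20 + 7 - 1
= 26

26


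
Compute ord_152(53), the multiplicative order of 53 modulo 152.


We want ord_152(53), the smallest k >= 1 with 53^k = 1 mod 152.
n = 152 = 2^3 * 19, phi(152) = 72; the order divides phi(n).
Divisors of 72: 1, 2, 3, 4, 6, 8, 9, 12, 18, 24, 36, 72
Repeated squaring mod 152: 53^1 = 53, 53^2 = 73, 53^4 = 9, 53^8 = 81, 53^16 = 25, 53^32 = 17, 53^64 = 137
Test divisors in increasing order:
  k=1: 53^1 = 53 mod 152
  k=2: 53^2 = 73 mod 152
  k=3: 53^3 = 73 * 53 = 69 mod 152
  k=4: 53^4 = 9 mod 152
  k=6: 53^6 = 9 * 73 = 49 mod 152
  k=8: 53^8 = 81 mod 152
  k=9: 53^9 = 81 * 53 = 37 mod 152
  k=12: 53^12 = 81 * 9 = 121 mod 152
  k=18: 53^18 = 25 * 73 = 1 mod 152  <- first divisor giving 1
Order = 18

18


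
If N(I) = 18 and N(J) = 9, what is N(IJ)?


N(IJ) = N(I) * N(J)
= 18 * 9
= 162

162


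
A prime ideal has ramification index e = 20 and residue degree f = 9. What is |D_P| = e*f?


|D_P| = e * f
= 20 * 9
= 180

180


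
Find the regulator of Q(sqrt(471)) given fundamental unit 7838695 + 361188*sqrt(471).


epsilon = 7838695 + 361188*sqrt(471)
= 1.5677e+07
R = ln(1.5677e+07)
= 16.5677

16.5677


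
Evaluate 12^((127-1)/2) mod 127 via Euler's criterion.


p = 127 is prime and the exponent is (p-1)/2 = 63, so by Euler's criterion 12^63 = (12/127) = +1 or -1 mod 127.
Compute by square-and-multiply:
  63 = 32 + 16 + 8 + 4 + 2 + 1 (binary 111111)
  Repeated squaring mod 127: 12^1 = 12, 12^2 = 17, 12^4 = 35, 12^8 = 82, 12^16 = 120, 12^32 = 49
  12^63 = 12^32 * 12^16 * 12^8 * 12^4 * 12^2 * 12^1 = 49 * 120 * 82 * 35 * 17 * 12 mod 127
    49 * 120 = 5880 = 38 mod 127
    38 * 82 = 3116 = 68 mod 127
    68 * 35 = 2380 = 94 mod 127
    94 * 17 = 1598 = 74 mod 127
    74 * 12 = 888 = 126 mod 127
  12^63 = 126 mod 127
Result 126 = p - 1 = -1 mod 127: 12 is a quadratic non-residue mod 127. As a residue in [0, p-1] the value is 126.
12^63 mod 127 = 126

126


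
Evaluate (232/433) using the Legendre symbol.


p = 433 is prime, so compute (232/433) with the reciprocity algorithm (Jacobi-symbol steps: pull out 2s via (2/n), flip via reciprocity, reduce):
  pull out 2: (2/433) = +1  (since 433 mod 8 = 1)
  pull out 2: (2/433) = +1  (since 433 mod 8 = 1)
  pull out 2: (2/433) = +1  (since 433 mod 8 = 1)
  reciprocity: (29/433) -> +(433/29)
  reduce: (27/29)
  reciprocity: (27/29) -> +(29/27)
  reduce: (2/27)
  pull out 2: (2/27) = -1  (since 27 mod 8 = 3)
  (1/27) = 1
Product of signs = -1
(232/433) = -1

-1


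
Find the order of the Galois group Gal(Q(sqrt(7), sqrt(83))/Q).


The 2 square roots of distinct primes are multiplicatively independent over Q,
so [K:Q] = 2^2 and Gal(K/Q) is isomorphic to (Z/2Z)^2.
|Gal| = 2^2 = 4

4


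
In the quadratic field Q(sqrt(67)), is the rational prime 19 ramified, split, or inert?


K = Q(sqrt(67)). Since d mod 4 = 3, disc(K) = 268.
Check p | disc: 268 mod 19 = 2.
p does not divide disc. Compute Legendre symbol (d/p):
10^((19-1)/2) mod 19 = -1
(d/p) = -1, so p is inert: (p) stays prime with e=1, f=2, g=1.
Therefore p is inert.

inert


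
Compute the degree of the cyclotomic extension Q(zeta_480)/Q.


The degree equals Euler's totient phi(480).
480 = 2^5 * 3 * 5
phi(480) = 128

128


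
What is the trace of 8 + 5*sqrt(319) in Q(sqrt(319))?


Tr(a + b*sqrt(d)) = (a + b*sqrt(d)) + (a - b*sqrt(d)) = 2a
= 2 * (8)
= 16

16


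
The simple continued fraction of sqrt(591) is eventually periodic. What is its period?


Run the CF algorithm for sqrt(591).
a_0 = floor(sqrt(591)) = 24; set m_0=0, q_0=1.
Recurrence: m' = q*a - m,  q' = (d - m'^2)/q,  a' = floor((a_0 + m')/q').
  step 1: m=24, q=15, a=3
  step 2: m=21, q=10, a=4
  step 3: m=19, q=23, a=1
  step 4: m=4, q=25, a=1
  step 5: m=21, q=6, a=7
  step 6: m=21, q=25, a=1
  step 7: m=4, q=23, a=1
  step 8: m=19, q=10, a=4
  step 9: m=21, q=15, a=3
  step 10: m=24, q=1, a=48
a_10 = 2*a_0 = 48, so the period closes here.
sqrt(591) = [24; 3, 4, 1, 1, 7, 1, 1, 4, 3, 48]
Period length = 10

10


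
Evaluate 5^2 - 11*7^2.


x^2 - d*y^2
= 5^2 - 11*7^2
= 25 - 539
= -514

-514


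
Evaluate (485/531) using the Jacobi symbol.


Compute (485/531) via quadratic reciprocity:
  reciprocity: (485/531) -> +(531/485)
  reduce: (46/485)
  pull out 2: (2/485) = -1  (since 485 mod 8 = 5)
  reciprocity: (23/485) -> +(485/23)
  reduce: (2/23)
  pull out 2: (2/23) = +1  (since 23 mod 8 = 7)
  (1/23) = 1
Product of signs = -1

-1


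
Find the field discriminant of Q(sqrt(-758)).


For K = Q(sqrt(d)) with d squarefree: disc(K) = d if d = 1 mod 4, and disc(K) = 4d if d = 2 or 3 mod 4.
Here d = -758, and d mod 4 = 2.
d = 2 mod 4, not 1 (O_K = Z[sqrt(d)]), so disc(K) = 4d = 4 * (-758) = -3032

-3032


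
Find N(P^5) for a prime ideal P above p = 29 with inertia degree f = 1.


N(P^a) = p^(a*f)
= 29^(5*1)
= 29^5
= 20511149

20511149


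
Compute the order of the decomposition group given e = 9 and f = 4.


|D_P| = e * f
= 9 * 4
= 36

36


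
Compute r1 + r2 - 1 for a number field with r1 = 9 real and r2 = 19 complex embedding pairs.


By Dirichlet's unit theorem:
rank = r1 + r2 - 1
= 9 + 19 - 1
= 27

27


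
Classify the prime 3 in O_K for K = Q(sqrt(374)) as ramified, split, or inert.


K = Q(sqrt(374)). Since d mod 4 = 2, disc(K) = 1496.
Check p | disc: 1496 mod 3 = 2.
p does not divide disc. Compute Legendre symbol (d/p):
2^((3-1)/2) mod 3 = -1
(d/p) = -1, so p is inert: (p) stays prime with e=1, f=2, g=1.
Therefore p is inert.

inert


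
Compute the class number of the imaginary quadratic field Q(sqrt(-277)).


K = Q(sqrt(-277)). d mod 4 = 3, so D = disc(K) = 4d = -1108
h(K) equals the number of primitive reduced positive-definite forms (a, b, c) = a*x^2 + b*x*y + c*y^2 with b^2 - 4ac = D,
where reduced means |b| <= a <= c, with b >= 0 whenever |b| = a or a = c, and primitive means gcd(a, b, c) = 1.
Reduced forces 3a^2 <= |D| = 1108, so 1 <= a <= 19; b must have the parity of D, and c = (b^2 - D)/(4a) must be an integer >= a.
Enumerate a = 1..19, b in [-a, a]:
  a=1: (1, 0, 277)  [1]
  a=2: (2, 2, 139)  [1]
  a=3..10: none
  a=11: (11, -6, 26), (11, 6, 26)  [2]
  a=12: none
  a=13: (13, -6, 22), (13, 6, 22)  [2]
  a=14..19: none
Total reduced forms: 1 + 1 + 2 + 2 = 6
h = 6

6


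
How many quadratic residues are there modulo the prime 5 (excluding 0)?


For prime p, the number of non-zero quadratic residues is (p-1)/2.
= (5-1)/2
= 2

2


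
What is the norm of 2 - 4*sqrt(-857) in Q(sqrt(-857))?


N(a + b*sqrt(d)) = a^2 - d*b^2
= (2)^2 - (-857)*(-4)^2
= 4 + 13712
= 13716

13716


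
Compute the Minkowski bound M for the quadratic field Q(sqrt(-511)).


d = -511, d mod 4 = 1, so disc(K) = d = -511; |disc(K)| = 511
Imaginary quadratic field, so n = 2, s = r2 = 1, r1 = 0
M = (n!/n^n) * (4/pi)^s * sqrt(|disc(K)|) = (2!/2^2) * (4/pi)^1 * sqrt(511)
= 0.5 * 1.273240 * 22.605309
= 14.3910

14.3910


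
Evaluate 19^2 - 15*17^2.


x^2 - d*y^2
= 19^2 - 15*17^2
= 361 - 4335
= -3974

-3974


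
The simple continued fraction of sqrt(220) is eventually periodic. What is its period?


Run the CF algorithm for sqrt(220).
a_0 = floor(sqrt(220)) = 14; set m_0=0, q_0=1.
Recurrence: m' = q*a - m,  q' = (d - m'^2)/q,  a' = floor((a_0 + m')/q').
  step 1: m=14, q=24, a=1
  step 2: m=10, q=5, a=4
  step 3: m=10, q=24, a=1
  step 4: m=14, q=1, a=28
a_4 = 2*a_0 = 28, so the period closes here.
sqrt(220) = [14; 1, 4, 1, 28]
Period length = 4

4


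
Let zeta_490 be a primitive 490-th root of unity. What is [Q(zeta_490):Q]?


The degree equals Euler's totient phi(490).
490 = 2 * 5 * 7^2
phi(490) = 168

168


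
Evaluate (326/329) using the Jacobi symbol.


Compute (326/329) via quadratic reciprocity:
  pull out 2: (2/329) = +1  (since 329 mod 8 = 1)
  reciprocity: (163/329) -> +(329/163)
  reduce: (3/163)
  reciprocity: (3/163) -> -(163/3)
  reduce: (1/3)
  (1/3) = 1
Product of signs = -1

-1


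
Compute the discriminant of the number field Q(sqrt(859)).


For K = Q(sqrt(d)) with d squarefree: disc(K) = d if d = 1 mod 4, and disc(K) = 4d if d = 2 or 3 mod 4.
Here d = 859, and d mod 4 = 3.
d = 3 mod 4, not 1 (O_K = Z[sqrt(d)]), so disc(K) = 4d = 4 * (859) = 3436

3436


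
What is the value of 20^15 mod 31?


p = 31 is prime and the exponent is (p-1)/2 = 15, so by Euler's criterion 20^15 = (20/31) = +1 or -1 mod 31.
Compute by square-and-multiply:
  15 = 8 + 4 + 2 + 1 (binary 1111)
  Repeated squaring mod 31: 20^1 = 20, 20^2 = 28, 20^4 = 9, 20^8 = 19
  20^15 = 20^8 * 20^4 * 20^2 * 20^1 = 19 * 9 * 28 * 20 mod 31
    19 * 9 = 171 = 16 mod 31
    16 * 28 = 448 = 14 mod 31
    14 * 20 = 280 = 1 mod 31
  20^15 = 1 mod 31
Result 1: 20 is a quadratic residue mod 31.
20^15 mod 31 = 1

1


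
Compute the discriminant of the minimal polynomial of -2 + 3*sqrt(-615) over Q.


The element -2 + 3*sqrt(-615) has minimal polynomial:
x^2 + 4*x + 5539
Discriminant = (4)^2 - 4*(5539)
= 16 - 22156
= -22140

-22140


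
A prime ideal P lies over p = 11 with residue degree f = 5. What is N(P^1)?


N(P^a) = p^(a*f)
= 11^(1*5)
= 11^5
= 161051

161051


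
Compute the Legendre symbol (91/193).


p = 193 is prime, so compute (91/193) with the reciprocity algorithm (Jacobi-symbol steps: pull out 2s via (2/n), flip via reciprocity, reduce):
  reciprocity: (91/193) -> +(193/91)
  reduce: (11/91)
  reciprocity: (11/91) -> -(91/11)
  reduce: (3/11)
  reciprocity: (3/11) -> -(11/3)
  reduce: (2/3)
  pull out 2: (2/3) = -1  (since 3 mod 8 = 3)
  (1/3) = 1
Product of signs = -1
(91/193) = -1

-1


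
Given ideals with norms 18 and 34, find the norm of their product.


N(IJ) = N(I) * N(J)
= 18 * 34
= 612

612


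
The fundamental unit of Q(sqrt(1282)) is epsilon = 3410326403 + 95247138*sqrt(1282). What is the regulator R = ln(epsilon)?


epsilon = 3410326403 + 95247138*sqrt(1282)
= 6.8207e+09
R = ln(6.8207e+09)
= 22.6432

22.6432


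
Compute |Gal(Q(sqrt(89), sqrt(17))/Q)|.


The 2 square roots of distinct primes are multiplicatively independent over Q,
so [K:Q] = 2^2 and Gal(K/Q) is isomorphic to (Z/2Z)^2.
|Gal| = 2^2 = 4

4


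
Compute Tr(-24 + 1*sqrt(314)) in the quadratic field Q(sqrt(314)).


Tr(a + b*sqrt(d)) = (a + b*sqrt(d)) + (a - b*sqrt(d)) = 2a
= 2 * (-24)
= -48

-48


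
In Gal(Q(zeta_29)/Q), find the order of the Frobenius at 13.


The Frobenius at p in Gal(Q(zeta_n)/Q) = (Z/nZ)* is the class of p, so its order is ord_29(13), the smallest k >= 1 with 13^k = 1 mod 29.
n = 29 = 29, phi(29) = 28; the order divides phi(n).
Divisors of 28: 1, 2, 4, 7, 14, 28
Repeated squaring mod 29: 13^1 = 13, 13^2 = 24, 13^4 = 25, 13^8 = 16, 13^16 = 24
Test divisors in increasing order:
  k=1: 13^1 = 13 mod 29
  k=2: 13^2 = 24 mod 29
  k=4: 13^4 = 25 mod 29
  k=7: 13^7 = 25 * 24 * 13 = 28 mod 29
  k=14: 13^14 = 16 * 25 * 24 = 1 mod 29  <- first divisor giving 1
Order = 14

14


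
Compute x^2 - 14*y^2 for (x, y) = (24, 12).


x^2 - d*y^2
= 24^2 - 14*12^2
= 576 - 2016
= -1440

-1440


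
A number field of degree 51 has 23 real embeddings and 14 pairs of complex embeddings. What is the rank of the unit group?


By Dirichlet's unit theorem:
rank = r1 + r2 - 1
= 23 + 14 - 1
= 36

36


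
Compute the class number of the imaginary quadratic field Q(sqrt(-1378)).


K = Q(sqrt(-1378)). d mod 4 = 2, so D = disc(K) = 4d = -5512
h(K) equals the number of primitive reduced positive-definite forms (a, b, c) = a*x^2 + b*x*y + c*y^2 with b^2 - 4ac = D,
where reduced means |b| <= a <= c, with b >= 0 whenever |b| = a or a = c, and primitive means gcd(a, b, c) = 1.
Reduced forces 3a^2 <= |D| = 5512, so 1 <= a <= 42; b must have the parity of D, and c = (b^2 - D)/(4a) must be an integer >= a.
Enumerate a = 1..42, b in [-a, a]:
  a=1: (1, 0, 1378)  [1]
  a=2: (2, 0, 689)  [1]
  a=3..6: none
  a=7: (7, -2, 197), (7, 2, 197)  [2]
  a=8..12: none
  a=13: (13, 0, 106)  [1]
  a=14: (14, -12, 101), (14, 12, 101)  [2]
  a=15..16: none
  a=17: (17, -8, 82), (17, 8, 82)  [2]
  a=18: none
  a=19: (19, -6, 73), (19, 6, 73)  [2]
  a=20..22: none
  a=23: (23, -10, 61), (23, 10, 61)  [2]
  a=24..25: none
  a=26: (26, 0, 53)  [1]
  a=27..33: none
  a=34: (34, -8, 41), (34, 8, 41)  [2]
  a=35..36: none
  a=37: (37, -36, 46), (37, 36, 46)  [2]
  a=38: (38, -32, 43), (38, 32, 43)  [2]
  a=39..42: none
Total reduced forms: 1 + 1 + 2 + 1 + 2 + 2 + 2 + 2 + 1 + 2 + 2 + 2 = 20
h = 20

20


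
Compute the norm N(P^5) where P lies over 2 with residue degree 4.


N(P^a) = p^(a*f)
= 2^(5*4)
= 2^20
= 1048576

1048576


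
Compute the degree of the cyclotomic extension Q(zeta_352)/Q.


The degree equals Euler's totient phi(352).
352 = 2^5 * 11
phi(352) = 160

160


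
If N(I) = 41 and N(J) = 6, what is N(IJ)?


N(IJ) = N(I) * N(J)
= 41 * 6
= 246

246


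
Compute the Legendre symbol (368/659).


p = 659 is prime, so compute (368/659) with the reciprocity algorithm (Jacobi-symbol steps: pull out 2s via (2/n), flip via reciprocity, reduce):
  pull out 2: (2/659) = -1  (since 659 mod 8 = 3)
  pull out 2: (2/659) = -1  (since 659 mod 8 = 3)
  pull out 2: (2/659) = -1  (since 659 mod 8 = 3)
  pull out 2: (2/659) = -1  (since 659 mod 8 = 3)
  reciprocity: (23/659) -> -(659/23)
  reduce: (15/23)
  reciprocity: (15/23) -> -(23/15)
  reduce: (8/15)
  pull out 2: (2/15) = +1  (since 15 mod 8 = 7)
  pull out 2: (2/15) = +1  (since 15 mod 8 = 7)
  pull out 2: (2/15) = +1  (since 15 mod 8 = 7)
  (1/15) = 1
Product of signs = 1
(368/659) = 1

1


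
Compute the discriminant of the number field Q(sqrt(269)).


For K = Q(sqrt(d)) with d squarefree: disc(K) = d if d = 1 mod 4, and disc(K) = 4d if d = 2 or 3 mod 4.
Here d = 269, and d mod 4 = 1.
d = 1 mod 4 (O_K = Z[(1+sqrt(d))/2]), so disc(K) = d = 269

269


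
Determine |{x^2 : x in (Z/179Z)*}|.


For prime p, the number of non-zero quadratic residues is (p-1)/2.
= (179-1)/2
= 89

89


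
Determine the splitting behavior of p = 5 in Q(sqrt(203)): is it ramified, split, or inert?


K = Q(sqrt(203)). Since d mod 4 = 3, disc(K) = 812.
Check p | disc: 812 mod 5 = 2.
p does not divide disc. Compute Legendre symbol (d/p):
3^((5-1)/2) mod 5 = -1
(d/p) = -1, so p is inert: (p) stays prime with e=1, f=2, g=1.
Therefore p is inert.

inert


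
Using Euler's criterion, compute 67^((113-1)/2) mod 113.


p = 113 is prime and the exponent is (p-1)/2 = 56, so by Euler's criterion 67^56 = (67/113) = +1 or -1 mod 113.
Compute by square-and-multiply:
  56 = 32 + 16 + 8 (binary 111000)
  Repeated squaring mod 113: 67^1 = 67, 67^2 = 82, 67^4 = 57, 67^8 = 85, 67^16 = 106, 67^32 = 49
  67^56 = 67^32 * 67^16 * 67^8 = 49 * 106 * 85 mod 113
    49 * 106 = 5194 = 109 mod 113
    109 * 85 = 9265 = 112 mod 113
  67^56 = 112 mod 113
Result 112 = p - 1 = -1 mod 113: 67 is a quadratic non-residue mod 113. As a residue in [0, p-1] the value is 112.
67^56 mod 113 = 112

112


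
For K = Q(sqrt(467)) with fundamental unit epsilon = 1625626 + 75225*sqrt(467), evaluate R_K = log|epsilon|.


epsilon = 1625626 + 75225*sqrt(467)
= 3.2513e+06
R = ln(3.2513e+06)
= 14.9946

14.9946


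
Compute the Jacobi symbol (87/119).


Compute (87/119) via quadratic reciprocity:
  reciprocity: (87/119) -> -(119/87)
  reduce: (32/87)
  pull out 2: (2/87) = +1  (since 87 mod 8 = 7)
  pull out 2: (2/87) = +1  (since 87 mod 8 = 7)
  pull out 2: (2/87) = +1  (since 87 mod 8 = 7)
  pull out 2: (2/87) = +1  (since 87 mod 8 = 7)
  pull out 2: (2/87) = +1  (since 87 mod 8 = 7)
  (1/87) = 1
Product of signs = -1

-1


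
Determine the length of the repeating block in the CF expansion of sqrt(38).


Run the CF algorithm for sqrt(38).
a_0 = floor(sqrt(38)) = 6; set m_0=0, q_0=1.
Recurrence: m' = q*a - m,  q' = (d - m'^2)/q,  a' = floor((a_0 + m')/q').
  step 1: m=6, q=2, a=6
  step 2: m=6, q=1, a=12
a_2 = 2*a_0 = 12, so the period closes here.
sqrt(38) = [6; 6, 12]
Period length = 2

2


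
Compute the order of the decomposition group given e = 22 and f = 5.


|D_P| = e * f
= 22 * 5
= 110

110


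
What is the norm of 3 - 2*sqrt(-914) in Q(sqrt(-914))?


N(a + b*sqrt(d)) = a^2 - d*b^2
= (3)^2 - (-914)*(-2)^2
= 9 + 3656
= 3665

3665


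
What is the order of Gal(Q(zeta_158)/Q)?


|Gal(Q(zeta_158)/Q)| = phi(158)
= 78

78


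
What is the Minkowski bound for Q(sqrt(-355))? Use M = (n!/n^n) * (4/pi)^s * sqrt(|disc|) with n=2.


d = -355, d mod 4 = 1, so disc(K) = d = -355; |disc(K)| = 355
Imaginary quadratic field, so n = 2, s = r2 = 1, r1 = 0
M = (n!/n^n) * (4/pi)^s * sqrt(|disc(K)|) = (2!/2^2) * (4/pi)^1 * sqrt(355)
= 0.5 * 1.273240 * 18.841444
= 11.9948

11.9948


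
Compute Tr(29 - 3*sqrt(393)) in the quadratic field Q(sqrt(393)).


Tr(a + b*sqrt(d)) = (a + b*sqrt(d)) + (a - b*sqrt(d)) = 2a
= 2 * (29)
= 58

58


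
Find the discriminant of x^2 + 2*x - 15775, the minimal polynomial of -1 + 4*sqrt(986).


The element -1 + 4*sqrt(986) has minimal polynomial:
x^2 + 2*x - 15775
Discriminant = (2)^2 - 4*(-15775)
= 4 + 63100
= 63104

63104


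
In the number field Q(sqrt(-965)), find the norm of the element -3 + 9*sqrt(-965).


N(a + b*sqrt(d)) = a^2 - d*b^2
= (-3)^2 - (-965)*(9)^2
= 9 + 78165
= 78174

78174


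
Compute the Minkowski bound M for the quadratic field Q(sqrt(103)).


d = 103, d mod 4 = 3, so disc(K) = 4d = 412; |disc(K)| = 412
Real quadratic field, so n = 2, s = r2 = 0, r1 = 2
M = (n!/n^n) * (4/pi)^s * sqrt(|disc(K)|) = (2!/2^2) * (4/pi)^0 * sqrt(412)
= 0.5 * 1.000000 * 20.297783
= 10.1489

10.1489


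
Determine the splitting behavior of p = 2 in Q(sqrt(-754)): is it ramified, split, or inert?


K = Q(sqrt(-754)). Since d mod 4 = 2, disc(K) = -3016.
Check p | disc: -3016 mod 2 = 0.
p divides disc, so p ramifies: (p) = P^2 with e=2, f=1, g=1.
Therefore p is ramified.

ramified


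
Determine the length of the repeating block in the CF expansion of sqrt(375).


Run the CF algorithm for sqrt(375).
a_0 = floor(sqrt(375)) = 19; set m_0=0, q_0=1.
Recurrence: m' = q*a - m,  q' = (d - m'^2)/q,  a' = floor((a_0 + m')/q').
  step 1: m=19, q=14, a=2
  step 2: m=9, q=21, a=1
  step 3: m=12, q=11, a=2
  step 4: m=10, q=25, a=1
  step 5: m=15, q=6, a=5
  step 6: m=15, q=25, a=1
  step 7: m=10, q=11, a=2
  step 8: m=12, q=21, a=1
  step 9: m=9, q=14, a=2
  step 10: m=19, q=1, a=38
a_10 = 2*a_0 = 38, so the period closes here.
sqrt(375) = [19; 2, 1, 2, 1, 5, 1, 2, 1, 2, 38]
Period length = 10

10


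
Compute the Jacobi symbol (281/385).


Compute (281/385) via quadratic reciprocity:
  reciprocity: (281/385) -> +(385/281)
  reduce: (104/281)
  pull out 2: (2/281) = +1  (since 281 mod 8 = 1)
  pull out 2: (2/281) = +1  (since 281 mod 8 = 1)
  pull out 2: (2/281) = +1  (since 281 mod 8 = 1)
  reciprocity: (13/281) -> +(281/13)
  reduce: (8/13)
  pull out 2: (2/13) = -1  (since 13 mod 8 = 5)
  pull out 2: (2/13) = -1  (since 13 mod 8 = 5)
  pull out 2: (2/13) = -1  (since 13 mod 8 = 5)
  (1/13) = 1
Product of signs = -1

-1


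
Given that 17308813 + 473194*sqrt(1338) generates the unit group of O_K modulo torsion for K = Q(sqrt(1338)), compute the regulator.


epsilon = 17308813 + 473194*sqrt(1338)
= 3.4618e+07
R = ln(3.4618e+07)
= 17.3599

17.3599


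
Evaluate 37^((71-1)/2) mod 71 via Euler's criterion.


p = 71 is prime and the exponent is (p-1)/2 = 35, so by Euler's criterion 37^35 = (37/71) = +1 or -1 mod 71.
Compute by square-and-multiply:
  35 = 32 + 2 + 1 (binary 100011)
  Repeated squaring mod 71: 37^1 = 37, 37^2 = 20, 37^4 = 45, 37^8 = 37, 37^16 = 20, 37^32 = 45
  37^35 = 37^32 * 37^2 * 37^1 = 45 * 20 * 37 mod 71
    45 * 20 = 900 = 48 mod 71
    48 * 37 = 1776 = 1 mod 71
  37^35 = 1 mod 71
Result 1: 37 is a quadratic residue mod 71.
37^35 mod 71 = 1

1


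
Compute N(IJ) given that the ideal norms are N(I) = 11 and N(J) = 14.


N(IJ) = N(I) * N(J)
= 11 * 14
= 154

154


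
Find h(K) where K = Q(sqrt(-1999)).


K = Q(sqrt(-1999)). d mod 4 = 1, so D = disc(K) = d = -1999
h(K) equals the number of primitive reduced positive-definite forms (a, b, c) = a*x^2 + b*x*y + c*y^2 with b^2 - 4ac = D,
where reduced means |b| <= a <= c, with b >= 0 whenever |b| = a or a = c, and primitive means gcd(a, b, c) = 1.
Reduced forces 3a^2 <= |D| = 1999, so 1 <= a <= 25; b must have the parity of D, and c = (b^2 - D)/(4a) must be an integer >= a.
Enumerate a = 1..25, b in [-a, a]:
  a=1: (1, 1, 500)  [1]
  a=2: (2, -1, 250), (2, 1, 250)  [2]
  a=3: none
  a=4: (4, -1, 125), (4, 1, 125)  [2]
  a=5: (5, -1, 100), (5, 1, 100)  [2]
  a=6..7: none
  a=8: (8, -7, 64), (8, 7, 64)  [2]
  a=9: none
  a=10: (10, -9, 52), (10, -1, 50), (10, 1, 50), (10, 9, 52)  [4]
  a=11: (11, -5, 46), (11, 5, 46)  [2]
  a=12: none
  a=13: (13, -9, 40), (13, 9, 40)  [2]
  a=14..15: none
  a=16: (16, -7, 32), (16, 7, 32)  [2]
  a=17..19: none
  a=20: (20, -9, 26), (20, -1, 25), (20, 1, 25), (20, 9, 26)  [4]
  a=21: none
  a=22: (22, -17, 26), (22, -5, 23), (22, 5, 23), (22, 17, 26)  [4]
  a=23..25: none
Total reduced forms: 1 + 2 + 2 + 2 + 2 + 4 + 2 + 2 + 2 + 4 + 4 = 27
h = 27

27


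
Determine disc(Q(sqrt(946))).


For K = Q(sqrt(d)) with d squarefree: disc(K) = d if d = 1 mod 4, and disc(K) = 4d if d = 2 or 3 mod 4.
Here d = 946, and d mod 4 = 2.
d = 2 mod 4, not 1 (O_K = Z[sqrt(d)]), so disc(K) = 4d = 4 * (946) = 3784

3784


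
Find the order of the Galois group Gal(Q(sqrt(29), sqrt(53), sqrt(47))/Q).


The 3 square roots of distinct primes are multiplicatively independent over Q,
so [K:Q] = 2^3 and Gal(K/Q) is isomorphic to (Z/2Z)^3.
|Gal| = 2^3 = 8

8


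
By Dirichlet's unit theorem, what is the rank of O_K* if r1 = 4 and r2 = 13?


By Dirichlet's unit theorem:
rank = r1 + r2 - 1
= 4 + 13 - 1
= 16

16


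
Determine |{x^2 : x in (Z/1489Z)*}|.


For prime p, the number of non-zero quadratic residues is (p-1)/2.
= (1489-1)/2
= 744

744


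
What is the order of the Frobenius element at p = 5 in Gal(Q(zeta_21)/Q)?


The Frobenius at p in Gal(Q(zeta_n)/Q) = (Z/nZ)* is the class of p, so its order is ord_21(5), the smallest k >= 1 with 5^k = 1 mod 21.
n = 21 = 3 * 7, phi(21) = 12; the order divides phi(n).
Divisors of 12: 1, 2, 3, 4, 6, 12
Repeated squaring mod 21: 5^1 = 5, 5^2 = 4, 5^4 = 16, 5^8 = 4
Test divisors in increasing order:
  k=1: 5^1 = 5 mod 21
  k=2: 5^2 = 4 mod 21
  k=3: 5^3 = 4 * 5 = 20 mod 21
  k=4: 5^4 = 16 mod 21
  k=6: 5^6 = 16 * 4 = 1 mod 21  <- first divisor giving 1
Order = 6

6


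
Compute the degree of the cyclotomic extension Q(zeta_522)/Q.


The degree equals Euler's totient phi(522).
522 = 2 * 3^2 * 29
phi(522) = 168

168


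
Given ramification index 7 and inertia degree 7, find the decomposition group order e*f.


|D_P| = e * f
= 7 * 7
= 49

49


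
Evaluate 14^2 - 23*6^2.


x^2 - d*y^2
= 14^2 - 23*6^2
= 196 - 828
= -632

-632


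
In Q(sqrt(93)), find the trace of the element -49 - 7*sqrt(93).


Tr(a + b*sqrt(d)) = (a + b*sqrt(d)) + (a - b*sqrt(d)) = 2a
= 2 * (-49)
= -98

-98


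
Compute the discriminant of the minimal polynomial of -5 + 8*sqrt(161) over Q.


The element -5 + 8*sqrt(161) has minimal polynomial:
x^2 + 10*x - 10279
Discriminant = (10)^2 - 4*(-10279)
= 100 + 41116
= 41216

41216


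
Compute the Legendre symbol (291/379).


p = 379 is prime, so compute (291/379) with the reciprocity algorithm (Jacobi-symbol steps: pull out 2s via (2/n), flip via reciprocity, reduce):
  reciprocity: (291/379) -> -(379/291)
  reduce: (88/291)
  pull out 2: (2/291) = -1  (since 291 mod 8 = 3)
  pull out 2: (2/291) = -1  (since 291 mod 8 = 3)
  pull out 2: (2/291) = -1  (since 291 mod 8 = 3)
  reciprocity: (11/291) -> -(291/11)
  reduce: (5/11)
  reciprocity: (5/11) -> +(11/5)
  reduce: (1/5)
  (1/5) = 1
Product of signs = -1
(291/379) = -1

-1


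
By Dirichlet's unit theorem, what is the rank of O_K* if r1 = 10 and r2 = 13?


By Dirichlet's unit theorem:
rank = r1 + r2 - 1
= 10 + 13 - 1
= 22

22


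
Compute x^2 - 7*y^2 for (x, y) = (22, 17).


x^2 - d*y^2
= 22^2 - 7*17^2
= 484 - 2023
= -1539

-1539


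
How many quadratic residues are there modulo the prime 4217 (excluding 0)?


For prime p, the number of non-zero quadratic residues is (p-1)/2.
= (4217-1)/2
= 2108

2108


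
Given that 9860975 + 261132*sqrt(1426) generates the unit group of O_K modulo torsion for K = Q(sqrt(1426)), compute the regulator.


epsilon = 9860975 + 261132*sqrt(1426)
= 1.9722e+07
R = ln(1.9722e+07)
= 16.7972

16.7972


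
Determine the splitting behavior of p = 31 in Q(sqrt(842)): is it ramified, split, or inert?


K = Q(sqrt(842)). Since d mod 4 = 2, disc(K) = 3368.
Check p | disc: 3368 mod 31 = 20.
p does not divide disc. Compute Legendre symbol (d/p):
5^((31-1)/2) mod 31 = 1
(d/p) = 1, so p splits: (p) = P*P' with e=1, f=1, g=2.
Therefore p is split.

split


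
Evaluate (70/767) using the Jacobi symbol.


Compute (70/767) via quadratic reciprocity:
  pull out 2: (2/767) = +1  (since 767 mod 8 = 7)
  reciprocity: (35/767) -> -(767/35)
  reduce: (32/35)
  pull out 2: (2/35) = -1  (since 35 mod 8 = 3)
  pull out 2: (2/35) = -1  (since 35 mod 8 = 3)
  pull out 2: (2/35) = -1  (since 35 mod 8 = 3)
  pull out 2: (2/35) = -1  (since 35 mod 8 = 3)
  pull out 2: (2/35) = -1  (since 35 mod 8 = 3)
  (1/35) = 1
Product of signs = 1

1


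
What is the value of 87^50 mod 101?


p = 101 is prime and the exponent is (p-1)/2 = 50, so by Euler's criterion 87^50 = (87/101) = +1 or -1 mod 101.
Compute by square-and-multiply:
  50 = 32 + 16 + 2 (binary 110010)
  Repeated squaring mod 101: 87^1 = 87, 87^2 = 95, 87^4 = 36, 87^8 = 84, 87^16 = 87, 87^32 = 95
  87^50 = 87^32 * 87^16 * 87^2 = 95 * 87 * 95 mod 101
    95 * 87 = 8265 = 84 mod 101
    84 * 95 = 7980 = 1 mod 101
  87^50 = 1 mod 101
Result 1: 87 is a quadratic residue mod 101.
87^50 mod 101 = 1

1


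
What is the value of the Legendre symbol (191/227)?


p = 227 is prime, so compute (191/227) with the reciprocity algorithm (Jacobi-symbol steps: pull out 2s via (2/n), flip via reciprocity, reduce):
  reciprocity: (191/227) -> -(227/191)
  reduce: (36/191)
  pull out 2: (2/191) = +1  (since 191 mod 8 = 7)
  pull out 2: (2/191) = +1  (since 191 mod 8 = 7)
  reciprocity: (9/191) -> +(191/9)
  reduce: (2/9)
  pull out 2: (2/9) = +1  (since 9 mod 8 = 1)
  (1/9) = 1
Product of signs = -1
(191/227) = -1

-1


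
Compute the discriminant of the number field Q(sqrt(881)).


For K = Q(sqrt(d)) with d squarefree: disc(K) = d if d = 1 mod 4, and disc(K) = 4d if d = 2 or 3 mod 4.
Here d = 881, and d mod 4 = 1.
d = 1 mod 4 (O_K = Z[(1+sqrt(d))/2]), so disc(K) = d = 881

881


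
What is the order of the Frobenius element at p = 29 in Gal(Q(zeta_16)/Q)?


The Frobenius at p in Gal(Q(zeta_n)/Q) = (Z/nZ)* is the class of p, so its order is ord_16(29), the smallest k >= 1 with 29^k = 1 mod 16.
n = 16 = 2^4, phi(16) = 8; the order divides phi(n).
Divisors of 8: 1, 2, 4, 8
Repeated squaring mod 16: 29^1 = 13, 29^2 = 9, 29^4 = 1, 29^8 = 1
Test divisors in increasing order:
  k=1: 29^1 = 13 mod 16
  k=2: 29^2 = 9 mod 16
  k=4: 29^4 = 1 mod 16  <- first divisor giving 1
Order = 4

4


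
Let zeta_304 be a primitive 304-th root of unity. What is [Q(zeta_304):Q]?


The degree equals Euler's totient phi(304).
304 = 2^4 * 19
phi(304) = 144

144


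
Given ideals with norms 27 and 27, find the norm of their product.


N(IJ) = N(I) * N(J)
= 27 * 27
= 729

729


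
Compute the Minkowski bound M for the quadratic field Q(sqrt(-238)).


d = -238, d mod 4 = 2, so disc(K) = 4d = -952; |disc(K)| = 952
Imaginary quadratic field, so n = 2, s = r2 = 1, r1 = 0
M = (n!/n^n) * (4/pi)^s * sqrt(|disc(K)|) = (2!/2^2) * (4/pi)^1 * sqrt(952)
= 0.5 * 1.273240 * 30.854497
= 19.6426

19.6426


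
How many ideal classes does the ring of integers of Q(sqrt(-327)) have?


K = Q(sqrt(-327)). d mod 4 = 1, so D = disc(K) = d = -327
h(K) equals the number of primitive reduced positive-definite forms (a, b, c) = a*x^2 + b*x*y + c*y^2 with b^2 - 4ac = D,
where reduced means |b| <= a <= c, with b >= 0 whenever |b| = a or a = c, and primitive means gcd(a, b, c) = 1.
Reduced forces 3a^2 <= |D| = 327, so 1 <= a <= 10; b must have the parity of D, and c = (b^2 - D)/(4a) must be an integer >= a.
Enumerate a = 1..10, b in [-a, a]:
  a=1: (1, 1, 82)  [1]
  a=2: (2, -1, 41), (2, 1, 41)  [2]
  a=3: (3, 3, 28)  [1]
  a=4: (4, -3, 21), (4, 3, 21)  [2]
  a=5: none
  a=6: (6, -3, 14), (6, 3, 14)  [2]
  a=7: (7, -3, 12), (7, 3, 12)  [2]
  a=8: (8, -5, 11), (8, 5, 11)  [2]
  a=9..10: none
Total reduced forms: 1 + 2 + 1 + 2 + 2 + 2 + 2 = 12
h = 12

12


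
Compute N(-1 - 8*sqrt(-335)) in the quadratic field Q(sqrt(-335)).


N(a + b*sqrt(d)) = a^2 - d*b^2
= (-1)^2 - (-335)*(-8)^2
= 1 + 21440
= 21441

21441


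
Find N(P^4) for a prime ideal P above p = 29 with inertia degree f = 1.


N(P^a) = p^(a*f)
= 29^(4*1)
= 29^4
= 707281

707281


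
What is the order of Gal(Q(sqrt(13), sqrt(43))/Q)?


The 2 square roots of distinct primes are multiplicatively independent over Q,
so [K:Q] = 2^2 and Gal(K/Q) is isomorphic to (Z/2Z)^2.
|Gal| = 2^2 = 4

4


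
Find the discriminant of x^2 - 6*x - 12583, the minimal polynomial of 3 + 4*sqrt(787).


The element 3 + 4*sqrt(787) has minimal polynomial:
x^2 - 6*x - 12583
Discriminant = (-6)^2 - 4*(-12583)
= 36 + 50332
= 50368

50368


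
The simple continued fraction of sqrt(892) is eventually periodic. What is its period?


Run the CF algorithm for sqrt(892).
a_0 = floor(sqrt(892)) = 29; set m_0=0, q_0=1.
Recurrence: m' = q*a - m,  q' = (d - m'^2)/q,  a' = floor((a_0 + m')/q').
  step 1: m=29, q=51, a=1
  step 2: m=22, q=8, a=6
  step 3: m=26, q=27, a=2
  step 4: m=28, q=4, a=14
  step 5: m=28, q=27, a=2
  step 6: m=26, q=8, a=6
  step 7: m=22, q=51, a=1
  step 8: m=29, q=1, a=58
a_8 = 2*a_0 = 58, so the period closes here.
sqrt(892) = [29; 1, 6, 2, 14, 2, 6, 1, 58]
Period length = 8

8


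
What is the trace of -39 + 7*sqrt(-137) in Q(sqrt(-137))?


Tr(a + b*sqrt(d)) = (a + b*sqrt(d)) + (a - b*sqrt(d)) = 2a
= 2 * (-39)
= -78

-78


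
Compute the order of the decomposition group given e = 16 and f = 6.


|D_P| = e * f
= 16 * 6
= 96

96


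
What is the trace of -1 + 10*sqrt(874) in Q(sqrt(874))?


Tr(a + b*sqrt(d)) = (a + b*sqrt(d)) + (a - b*sqrt(d)) = 2a
= 2 * (-1)
= -2

-2


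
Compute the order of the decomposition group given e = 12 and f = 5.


|D_P| = e * f
= 12 * 5
= 60

60


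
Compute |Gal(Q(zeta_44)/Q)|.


|Gal(Q(zeta_44)/Q)| = phi(44)
= 20

20


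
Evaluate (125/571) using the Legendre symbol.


p = 571 is prime, so compute (125/571) with the reciprocity algorithm (Jacobi-symbol steps: pull out 2s via (2/n), flip via reciprocity, reduce):
  reciprocity: (125/571) -> +(571/125)
  reduce: (71/125)
  reciprocity: (71/125) -> +(125/71)
  reduce: (54/71)
  pull out 2: (2/71) = +1  (since 71 mod 8 = 7)
  reciprocity: (27/71) -> -(71/27)
  reduce: (17/27)
  reciprocity: (17/27) -> +(27/17)
  reduce: (10/17)
  pull out 2: (2/17) = +1  (since 17 mod 8 = 1)
  reciprocity: (5/17) -> +(17/5)
  reduce: (2/5)
  pull out 2: (2/5) = -1  (since 5 mod 8 = 5)
  (1/5) = 1
Product of signs = 1
(125/571) = 1

1


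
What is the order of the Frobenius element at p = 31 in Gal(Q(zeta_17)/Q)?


The Frobenius at p in Gal(Q(zeta_n)/Q) = (Z/nZ)* is the class of p, so its order is ord_17(31), the smallest k >= 1 with 31^k = 1 mod 17.
n = 17 = 17, phi(17) = 16; the order divides phi(n).
Divisors of 16: 1, 2, 4, 8, 16
Repeated squaring mod 17: 31^1 = 14, 31^2 = 9, 31^4 = 13, 31^8 = 16, 31^16 = 1
Test divisors in increasing order:
  k=1: 31^1 = 14 mod 17
  k=2: 31^2 = 9 mod 17
  k=4: 31^4 = 13 mod 17
  k=8: 31^8 = 16 mod 17
  k=16: 31^16 = 1 mod 17  <- first divisor giving 1
Order = 16

16


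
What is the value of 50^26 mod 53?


p = 53 is prime and the exponent is (p-1)/2 = 26, so by Euler's criterion 50^26 = (50/53) = +1 or -1 mod 53.
Compute by square-and-multiply:
  26 = 16 + 8 + 2 (binary 11010)
  Repeated squaring mod 53: 50^1 = 50, 50^2 = 9, 50^4 = 28, 50^8 = 42, 50^16 = 15
  50^26 = 50^16 * 50^8 * 50^2 = 15 * 42 * 9 mod 53
    15 * 42 = 630 = 47 mod 53
    47 * 9 = 423 = 52 mod 53
  50^26 = 52 mod 53
Result 52 = p - 1 = -1 mod 53: 50 is a quadratic non-residue mod 53. As a residue in [0, p-1] the value is 52.
50^26 mod 53 = 52

52


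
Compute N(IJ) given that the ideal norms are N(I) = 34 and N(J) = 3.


N(IJ) = N(I) * N(J)
= 34 * 3
= 102

102


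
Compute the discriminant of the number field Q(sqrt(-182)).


For K = Q(sqrt(d)) with d squarefree: disc(K) = d if d = 1 mod 4, and disc(K) = 4d if d = 2 or 3 mod 4.
Here d = -182, and d mod 4 = 2.
d = 2 mod 4, not 1 (O_K = Z[sqrt(d)]), so disc(K) = 4d = 4 * (-182) = -728

-728


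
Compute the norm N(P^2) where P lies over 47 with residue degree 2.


N(P^a) = p^(a*f)
= 47^(2*2)
= 47^4
= 4879681

4879681


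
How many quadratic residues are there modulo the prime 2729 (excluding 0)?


For prime p, the number of non-zero quadratic residues is (p-1)/2.
= (2729-1)/2
= 1364

1364


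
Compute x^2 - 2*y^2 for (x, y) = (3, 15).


x^2 - d*y^2
= 3^2 - 2*15^2
= 9 - 450
= -441

-441


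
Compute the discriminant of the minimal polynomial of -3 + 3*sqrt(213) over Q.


The element -3 + 3*sqrt(213) has minimal polynomial:
x^2 + 6*x - 1908
Discriminant = (6)^2 - 4*(-1908)
= 36 + 7632
= 7668

7668


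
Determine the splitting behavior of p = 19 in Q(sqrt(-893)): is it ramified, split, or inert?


K = Q(sqrt(-893)). Since d mod 4 = 3, disc(K) = -3572.
Check p | disc: -3572 mod 19 = 0.
p divides disc, so p ramifies: (p) = P^2 with e=2, f=1, g=1.
Therefore p is ramified.

ramified


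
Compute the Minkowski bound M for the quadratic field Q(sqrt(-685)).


d = -685, d mod 4 = 3, so disc(K) = 4d = -2740; |disc(K)| = 2740
Imaginary quadratic field, so n = 2, s = r2 = 1, r1 = 0
M = (n!/n^n) * (4/pi)^s * sqrt(|disc(K)|) = (2!/2^2) * (4/pi)^1 * sqrt(2740)
= 0.5 * 1.273240 * 52.345009
= 33.3239

33.3239


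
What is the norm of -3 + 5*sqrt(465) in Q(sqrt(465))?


N(a + b*sqrt(d)) = a^2 - d*b^2
= (-3)^2 - (465)*(5)^2
= 9 - 11625
= -11616

-11616


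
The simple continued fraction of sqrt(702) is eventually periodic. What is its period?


Run the CF algorithm for sqrt(702).
a_0 = floor(sqrt(702)) = 26; set m_0=0, q_0=1.
Recurrence: m' = q*a - m,  q' = (d - m'^2)/q,  a' = floor((a_0 + m')/q').
  step 1: m=26, q=26, a=2
  step 2: m=26, q=1, a=52
a_2 = 2*a_0 = 52, so the period closes here.
sqrt(702) = [26; 2, 52]
Period length = 2

2


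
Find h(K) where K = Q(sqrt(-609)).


K = Q(sqrt(-609)). d mod 4 = 3, so D = disc(K) = 4d = -2436
h(K) equals the number of primitive reduced positive-definite forms (a, b, c) = a*x^2 + b*x*y + c*y^2 with b^2 - 4ac = D,
where reduced means |b| <= a <= c, with b >= 0 whenever |b| = a or a = c, and primitive means gcd(a, b, c) = 1.
Reduced forces 3a^2 <= |D| = 2436, so 1 <= a <= 28; b must have the parity of D, and c = (b^2 - D)/(4a) must be an integer >= a.
Enumerate a = 1..28, b in [-a, a]:
  a=1: (1, 0, 609)  [1]
  a=2: (2, 2, 305)  [1]
  a=3: (3, 0, 203)  [1]
  a=4: none
  a=5: (5, -2, 122), (5, 2, 122)  [2]
  a=6: (6, 6, 103)  [1]
  a=7: (7, 0, 87)  [1]
  a=8..9: none
  a=10: (10, -2, 61), (10, 2, 61)  [2]
  a=11..13: none
  a=14: (14, 14, 47)  [1]
  a=15: (15, -12, 43), (15, 12, 43)  [2]
  a=16..20: none
  a=21: (21, 0, 29)  [1]
  a=22: none
  a=23: (23, -18, 30), (23, 18, 30)  [2]
  a=24: none
  a=25: (25, 8, 25)  [1]
  a=26..28: none
Total reduced forms: 1 + 1 + 1 + 2 + 1 + 1 + 2 + 1 + 2 + 1 + 2 + 1 = 16
h = 16

16


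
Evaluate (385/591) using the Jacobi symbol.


Compute (385/591) via quadratic reciprocity:
  reciprocity: (385/591) -> +(591/385)
  reduce: (206/385)
  pull out 2: (2/385) = +1  (since 385 mod 8 = 1)
  reciprocity: (103/385) -> +(385/103)
  reduce: (76/103)
  pull out 2: (2/103) = +1  (since 103 mod 8 = 7)
  pull out 2: (2/103) = +1  (since 103 mod 8 = 7)
  reciprocity: (19/103) -> -(103/19)
  reduce: (8/19)
  pull out 2: (2/19) = -1  (since 19 mod 8 = 3)
  pull out 2: (2/19) = -1  (since 19 mod 8 = 3)
  pull out 2: (2/19) = -1  (since 19 mod 8 = 3)
  (1/19) = 1
Product of signs = 1

1


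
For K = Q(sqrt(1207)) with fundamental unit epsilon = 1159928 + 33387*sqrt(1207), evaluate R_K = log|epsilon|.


epsilon = 1159928 + 33387*sqrt(1207)
= 2.3199e+06
R = ln(2.3199e+06)
= 14.6570

14.6570


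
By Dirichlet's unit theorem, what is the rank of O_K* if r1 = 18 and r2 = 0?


By Dirichlet's unit theorem:
rank = r1 + r2 - 1
= 18 + 0 - 1
= 17

17


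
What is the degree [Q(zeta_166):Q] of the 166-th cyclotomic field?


The degree equals Euler's totient phi(166).
166 = 2 * 83
phi(166) = 82

82


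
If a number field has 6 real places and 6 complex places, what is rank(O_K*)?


By Dirichlet's unit theorem:
rank = r1 + r2 - 1
= 6 + 6 - 1
= 11

11


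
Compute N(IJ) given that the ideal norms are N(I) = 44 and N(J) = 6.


N(IJ) = N(I) * N(J)
= 44 * 6
= 264

264


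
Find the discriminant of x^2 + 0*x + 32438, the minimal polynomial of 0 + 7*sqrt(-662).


The element 0 + 7*sqrt(-662) has minimal polynomial:
x^2 + 0*x + 32438
Discriminant = (0)^2 - 4*(32438)
= 0 - 129752
= -129752

-129752


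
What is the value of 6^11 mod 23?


p = 23 is prime and the exponent is (p-1)/2 = 11, so by Euler's criterion 6^11 = (6/23) = +1 or -1 mod 23.
Compute by square-and-multiply:
  11 = 8 + 2 + 1 (binary 1011)
  Repeated squaring mod 23: 6^1 = 6, 6^2 = 13, 6^4 = 8, 6^8 = 18
  6^11 = 6^8 * 6^2 * 6^1 = 18 * 13 * 6 mod 23
    18 * 13 = 234 = 4 mod 23
    4 * 6 = 24 = 1 mod 23
  6^11 = 1 mod 23
Result 1: 6 is a quadratic residue mod 23.
6^11 mod 23 = 1

1


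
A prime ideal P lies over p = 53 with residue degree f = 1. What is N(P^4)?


N(P^a) = p^(a*f)
= 53^(4*1)
= 53^4
= 7890481

7890481


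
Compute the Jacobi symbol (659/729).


Compute (659/729) via quadratic reciprocity:
  reciprocity: (659/729) -> +(729/659)
  reduce: (70/659)
  pull out 2: (2/659) = -1  (since 659 mod 8 = 3)
  reciprocity: (35/659) -> -(659/35)
  reduce: (29/35)
  reciprocity: (29/35) -> +(35/29)
  reduce: (6/29)
  pull out 2: (2/29) = -1  (since 29 mod 8 = 5)
  reciprocity: (3/29) -> +(29/3)
  reduce: (2/3)
  pull out 2: (2/3) = -1  (since 3 mod 8 = 3)
  (1/3) = 1
Product of signs = 1

1
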